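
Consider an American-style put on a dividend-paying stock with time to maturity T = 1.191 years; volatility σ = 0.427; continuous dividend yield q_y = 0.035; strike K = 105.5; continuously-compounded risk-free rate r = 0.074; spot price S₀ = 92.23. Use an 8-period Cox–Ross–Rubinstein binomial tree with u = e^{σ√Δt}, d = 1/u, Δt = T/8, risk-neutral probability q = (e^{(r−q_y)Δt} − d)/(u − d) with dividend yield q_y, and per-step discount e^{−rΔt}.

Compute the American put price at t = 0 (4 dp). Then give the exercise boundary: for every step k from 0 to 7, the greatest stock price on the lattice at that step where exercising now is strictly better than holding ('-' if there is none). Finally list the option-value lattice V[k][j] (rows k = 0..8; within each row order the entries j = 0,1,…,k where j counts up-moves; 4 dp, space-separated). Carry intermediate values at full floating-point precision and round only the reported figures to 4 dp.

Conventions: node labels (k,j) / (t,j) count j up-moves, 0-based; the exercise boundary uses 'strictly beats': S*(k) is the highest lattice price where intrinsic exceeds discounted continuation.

params: Δt=0.14888 u=1.17910 d=0.84810 q=0.47650 e^(-rΔt)=0.98904
t_8 payoffs: 80.8138 71.1791 57.7841 39.1612 13.2700 0.0000 0.0000 0.0000 0.0000
t_7: node(7,0) S=29.1076 payoff=76.3924 vs cont=75.3878 → 76.3924 [stop]  node(7,1) S=40.4679 payoff=65.0321 vs cont=64.0865 → 65.0321 [stop]  node(7,2) S=56.2621 payoff=49.2379 vs cont=48.3745 → 49.2379 [stop]  node(7,3) S=78.2204 payoff=27.2796 vs cont=26.5302 → 27.2796 [stop]  node(7,4) S=108.7488 payoff=0.0000 vs cont=6.8708 → 6.8708 [wait]  node(7,5) S=151.1920 payoff=0.0000 vs cont=0.0000 → 0.0000 [wait]  node(7,6) S=210.2003 payoff=0.0000 vs cont=0.0000 → 0.0000 [wait]  node(7,7) S=292.2387 payoff=0.0000 vs cont=0.0000 → 0.0000 [wait]  ⇒ S*(7)=78.2204
t_6: node(6,0) S=34.3209 payoff=71.1791 vs cont=70.2016 → 71.1791 [stop]  node(6,1) S=47.7159 payoff=57.7841 vs cont=56.8762 → 57.7841 [stop]  node(6,2) S=66.3388 payoff=39.1612 vs cont=38.3501 → 39.1612 [stop]  node(6,3) S=92.2300 payoff=13.2700 vs cont=17.3625 → 17.3625 [wait]  node(6,4) S=128.2262 payoff=0.0000 vs cont=3.5575 → 3.5575 [wait]  node(6,5) S=178.2711 payoff=0.0000 vs cont=0.0000 → 0.0000 [wait]  node(6,6) S=247.8480 payoff=0.0000 vs cont=0.0000 → 0.0000 [wait]  ⇒ S*(6)=66.3388
t_5: node(5,0) S=40.4679 payoff=65.0321 vs cont=64.0865 → 65.0321 [stop]  node(5,1) S=56.2621 payoff=49.2379 vs cont=48.3745 → 49.2379 [stop]  node(5,2) S=78.2204 payoff=27.2796 vs cont=28.4590 → 28.4590 [wait]  node(5,3) S=108.7488 payoff=0.0000 vs cont=10.6663 → 10.6663 [wait]  node(5,4) S=151.1920 payoff=0.0000 vs cont=1.8419 → 1.8419 [wait]  node(5,5) S=210.2003 payoff=0.0000 vs cont=0.0000 → 0.0000 [wait]  ⇒ S*(5)=56.2621
t_4: node(4,0) S=47.7159 payoff=57.7841 vs cont=56.8762 → 57.7841 [stop]  node(4,1) S=66.3388 payoff=39.1612 vs cont=38.9058 → 39.1612 [stop]  node(4,2) S=92.2300 payoff=13.2700 vs cont=19.7619 → 19.7619 [wait]  node(4,3) S=128.2262 payoff=0.0000 vs cont=6.3907 → 6.3907 [wait]  node(4,4) S=178.2711 payoff=0.0000 vs cont=0.9537 → 0.9537 [wait]  ⇒ S*(4)=66.3388
t_3: node(3,0) S=56.2621 payoff=49.2379 vs cont=48.3745 → 49.2379 [stop]  node(3,1) S=78.2204 payoff=27.2796 vs cont=29.5897 → 29.5897 [wait]  node(3,2) S=108.7488 payoff=0.0000 vs cont=13.2439 → 13.2439 [wait]  node(3,3) S=151.1920 payoff=0.0000 vs cont=3.7584 → 3.7584 [wait]  ⇒ S*(3)=56.2621
t_2: node(2,0) S=66.3388 payoff=39.1612 vs cont=39.4388 → 39.4388 [wait]  node(2,1) S=92.2300 payoff=13.2700 vs cont=21.5621 → 21.5621 [wait]  node(2,2) S=128.2262 payoff=0.0000 vs cont=8.6285 → 8.6285 [wait]  ⇒ S*(2)=-
t_1: node(1,0) S=78.2204 payoff=27.2796 vs cont=30.5818 → 30.5818 [wait]  node(1,1) S=108.7488 payoff=0.0000 vs cont=15.2306 → 15.2306 [wait]  ⇒ S*(1)=-
t_0: node(0,0) S=92.2300 payoff=13.2700 vs cont=23.0121 → 23.0121 [wait]  ⇒ S*(0)=-

price = 23.0121
boundary = - - - 56.2621 66.3388 56.2621 66.3388 78.2204
tree:
23.0121
30.5818 15.2306
39.4388 21.5621 8.6285
49.2379 29.5897 13.2439 3.7584
57.7841 39.1612 19.7619 6.3907 0.9537
65.0321 49.2379 28.4590 10.6663 1.8419 0.0000
71.1791 57.7841 39.1612 17.3625 3.5575 0.0000 0.0000
76.3924 65.0321 49.2379 27.2796 6.8708 0.0000 0.0000 0.0000
80.8138 71.1791 57.7841 39.1612 13.2700 0.0000 0.0000 0.0000 0.0000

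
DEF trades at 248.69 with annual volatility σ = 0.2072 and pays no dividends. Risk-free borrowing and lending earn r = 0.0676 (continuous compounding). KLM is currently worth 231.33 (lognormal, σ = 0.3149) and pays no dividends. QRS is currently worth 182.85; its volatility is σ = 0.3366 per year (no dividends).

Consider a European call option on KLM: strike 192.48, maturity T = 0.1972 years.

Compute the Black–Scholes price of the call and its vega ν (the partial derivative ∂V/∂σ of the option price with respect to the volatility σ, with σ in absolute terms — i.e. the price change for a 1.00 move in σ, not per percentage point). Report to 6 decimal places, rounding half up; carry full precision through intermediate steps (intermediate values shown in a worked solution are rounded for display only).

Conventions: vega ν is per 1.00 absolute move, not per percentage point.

price = 42.448205
ν = 13.707372

σ√T = 0.3149·√0.1972 = 0.139838
d₁ = (ln(S/K) + (r+σ²/2)T) / (σ√T) = (ln(231.33/192.48) + (0.0676+0.3149²/2)·0.1972) / 0.139838 = (0.183853 + 0.023108) / 0.139838 = 1.480003
d₂ = d₁ − σ√T = 1.480003 − 0.139838 = 1.340165
e^{−rT} = 0.986758
N(d₁) = 0.930564,  N(d₂) = 0.909904
Call price V = S·N(d₁) − K·e^{−rT}·N(d₂) = 215.267321 − 172.819116 = 42.448205
φ(d₁) = (1/√(2π))·e^{−d₁²/2} = 0.133435
ν = S·φ(d₁)·√T = 13.707372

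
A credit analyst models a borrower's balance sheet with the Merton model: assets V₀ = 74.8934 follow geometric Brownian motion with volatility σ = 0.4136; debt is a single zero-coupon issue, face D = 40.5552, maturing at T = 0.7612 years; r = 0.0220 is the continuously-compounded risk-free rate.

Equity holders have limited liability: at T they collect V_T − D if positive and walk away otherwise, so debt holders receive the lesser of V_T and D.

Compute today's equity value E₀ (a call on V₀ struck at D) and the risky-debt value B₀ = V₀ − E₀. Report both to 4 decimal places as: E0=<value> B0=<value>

E0=35.3297 B0=39.5637

Equity is a call on the firm's assets struck at D = 40.5552:
d₁ = [ln(V₀/D) + (r + σ²/2)T] / (σ√T)
   = [ln(74.8934/40.5552) + (0.0220 + 0.5·0.4136²)·0.7612] / (0.4136·√0.7612)
   = [0.613402 + 0.081854] / 0.360853 = 1.926702
d₂ = d₁ − σ√T = 1.926702 − 0.360853 = 1.565849
N(d₁) = 0.972992,  N(d₂) = 0.941308,  e^(−rT) = 0.983393
E₀ = V₀·N(d₁) − D·e^(−rT)·N(d₂)
   = 74.8934·0.972992 − 40.5552·0.983393·0.941308 = 35.329683
B₀ = V₀ − E₀ = 74.8934 − 35.329683 = 39.563717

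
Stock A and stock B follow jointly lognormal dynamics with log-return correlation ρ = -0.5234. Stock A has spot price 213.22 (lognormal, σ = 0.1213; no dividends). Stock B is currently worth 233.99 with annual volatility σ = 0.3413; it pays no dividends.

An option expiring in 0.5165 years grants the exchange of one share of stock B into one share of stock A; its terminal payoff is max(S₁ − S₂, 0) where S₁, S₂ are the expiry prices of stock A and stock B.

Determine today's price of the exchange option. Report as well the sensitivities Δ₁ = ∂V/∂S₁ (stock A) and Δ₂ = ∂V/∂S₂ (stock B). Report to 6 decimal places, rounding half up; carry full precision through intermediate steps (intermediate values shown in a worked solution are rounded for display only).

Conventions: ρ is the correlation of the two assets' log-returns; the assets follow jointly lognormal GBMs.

exchange price = 17.556409
Δ1 = 0.436650
Δ2 = -0.322860

σ_eff = √(σ₁² + σ₂² − 2ρσ₁σ₂) = √(0.1213² + 0.3413² − 2·-0.5234·0.1213·0.3413) = 0.417776
d₁ = (ln(S₁/S₂) + (q₂ − q₁ + σ_eff²/2)T) / (σ_eff√T) = (ln(213.22/233.99) + (0.0 − 0.0 + 0.087268)·0.5165) / 0.300247 = -0.159468
d₂ = d₁ − σ_eff√T = -0.159468 − 0.300247 = -0.459715
N(d₁) = 0.436650,  N(d₂) = 0.322860
V = S₁·e^{−q₁T}·N(d₁) − S₂·e^{−q₂T}·N(d₂) = 93.102515 − 75.546106 = 17.556409
Key observation: pricing in stock B-units makes this a unit-strike call on the ratio S₁/S₂ — the risk-free rate cancels and cannot affect the value.
Δ₁ = e^{−q₁T}·N(d₁) = 0.436650;  Δ₂ = −e^{−q₂T}·N(d₂) = -0.322860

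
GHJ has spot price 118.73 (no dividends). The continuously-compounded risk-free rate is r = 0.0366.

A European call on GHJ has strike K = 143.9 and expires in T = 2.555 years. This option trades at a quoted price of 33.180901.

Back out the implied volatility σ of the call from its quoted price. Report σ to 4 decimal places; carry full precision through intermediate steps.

At σ = 0.5038 the Black–Scholes value reproduces the quote:
σ√T = 0.5038·√2.555 = 0.805292
d₁ = (ln(S/K) + (r+σ²/2)T) / (σ√T) = (ln(118.73/143.9) + (0.0366+0.5038²/2)·2.555) / 0.805292 = (-0.192267 + 0.417761) / 0.805292 = 0.280015
d₂ = d₁ − σ√T = 0.280015 − 0.805292 = -0.525277
e^{−rT} = 0.910726
N(d₁) = 0.610267,  N(d₂) = 0.299695
V = S·N(d₁) − K·e^{−rT}·N(d₂) = 72.457023 − 39.276122 = 33.180901 (equal to the quote); since ∂V/∂σ > 0 for all σ, the implied volatility is unique

sigma = 0.5038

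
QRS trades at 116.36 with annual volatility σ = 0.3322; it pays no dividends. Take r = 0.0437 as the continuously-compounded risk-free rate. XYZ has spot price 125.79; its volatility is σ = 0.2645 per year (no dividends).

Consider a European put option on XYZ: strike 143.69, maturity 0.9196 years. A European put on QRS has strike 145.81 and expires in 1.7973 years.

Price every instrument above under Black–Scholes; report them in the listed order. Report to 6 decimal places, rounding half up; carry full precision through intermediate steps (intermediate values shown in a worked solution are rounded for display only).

[XYZ put K=143.69]
σ√T = 0.2645·√0.9196 = 0.253644
d₁ = (ln(S/K) + (r+σ²/2)T) / (σ√T) = (ln(125.79/143.69) + (0.0437+0.2645²/2)·0.9196) / 0.253644 = (-0.133044 + 0.072354) / 0.253644 = -0.239272
d₂ = d₁ − σ√T = -0.239272 − 0.253644 = -0.492917
e^{−rT} = 0.960610
N(−d₁) = 0.594553,  N(−d₂) = 0.688964
price = K·e^{−rT}·N(−d₂) − S·N(−d₁) = 95.097804 − 74.788803 = 20.309001
[QRS put K=145.81]
σ√T = 0.3322·√1.7973 = 0.445359
d₁ = (ln(S/K) + (r+σ²/2)T) / (σ√T) = (ln(116.36/145.81) + (0.0437+0.3322²/2)·1.7973) / 0.445359 = (-0.225616 + 0.177714) / 0.445359 = -0.107557
d₂ = d₁ − σ√T = -0.107557 − 0.445359 = -0.552916
e^{−rT} = 0.924463
N(−d₁) = 0.542826,  N(−d₂) = 0.709839
price = K·e^{−rT}·N(−d₂) − S·N(−d₁) = 95.683497 − 63.163279 = 32.520217

price(XYZ put K=143.69) = 20.309001
price(QRS put K=145.81) = 32.520217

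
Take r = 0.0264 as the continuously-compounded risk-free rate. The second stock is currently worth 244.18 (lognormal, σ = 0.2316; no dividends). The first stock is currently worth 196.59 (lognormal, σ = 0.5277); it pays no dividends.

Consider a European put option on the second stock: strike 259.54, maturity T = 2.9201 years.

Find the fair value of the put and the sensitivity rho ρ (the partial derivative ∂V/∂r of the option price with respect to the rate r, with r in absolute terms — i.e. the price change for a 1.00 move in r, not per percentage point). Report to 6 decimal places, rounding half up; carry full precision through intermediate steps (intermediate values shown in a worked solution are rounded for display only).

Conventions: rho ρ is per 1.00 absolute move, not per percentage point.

price = 36.080024
ρ = -394.659501

σ√T = 0.2316·√2.9201 = 0.395765
d₁ = (ln(S/K) + (r+σ²/2)T) / (σ√T) = (ln(244.18/259.54) + (0.0264+0.2316²/2)·2.9201) / 0.395765 = (-0.061005 + 0.155406) / 0.395765 = 0.238526
d₂ = d₁ − σ√T = 0.238526 − 0.395765 = -0.157239
e^{−rT} = 0.925806
N(−d₁) = 0.405736,  N(−d₂) = 0.562472
Put price V = K·e^{−rT}·N(−d₂) − S·N(−d₁) = 135.152735 − 99.072711 = 36.080024
ρ = −K·T·e^{−rT}·N(−d₂) = -394.659501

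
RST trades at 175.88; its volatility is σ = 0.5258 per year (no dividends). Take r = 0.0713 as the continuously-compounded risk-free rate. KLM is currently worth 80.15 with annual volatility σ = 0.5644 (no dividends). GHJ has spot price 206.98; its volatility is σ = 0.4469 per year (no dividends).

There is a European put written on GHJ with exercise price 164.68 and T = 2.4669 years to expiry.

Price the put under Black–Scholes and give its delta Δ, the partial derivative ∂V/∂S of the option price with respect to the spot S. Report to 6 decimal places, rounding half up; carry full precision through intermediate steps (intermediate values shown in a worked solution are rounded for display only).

price = 20.133115
Δ = -0.176899

σ√T = 0.4469·√2.4669 = 0.701918
d₁ = (ln(S/K) + (r+σ²/2)T) / (σ√T) = (ln(206.98/164.68) + (0.0713+0.4469²/2)·2.4669) / 0.701918 = (0.228618 + 0.422234) / 0.701918 = 0.927249
d₂ = d₁ − σ√T = 0.927249 − 0.701918 = 0.225331
e^{−rT} = 0.838710
N(−d₁) = 0.176899,  N(−d₂) = 0.410861
Put price V = K·e^{−rT}·N(−d₂) − S·N(−d₁) = 56.747616 − 36.614501 = 20.133115
Δ = −N(−d₁) = -0.176899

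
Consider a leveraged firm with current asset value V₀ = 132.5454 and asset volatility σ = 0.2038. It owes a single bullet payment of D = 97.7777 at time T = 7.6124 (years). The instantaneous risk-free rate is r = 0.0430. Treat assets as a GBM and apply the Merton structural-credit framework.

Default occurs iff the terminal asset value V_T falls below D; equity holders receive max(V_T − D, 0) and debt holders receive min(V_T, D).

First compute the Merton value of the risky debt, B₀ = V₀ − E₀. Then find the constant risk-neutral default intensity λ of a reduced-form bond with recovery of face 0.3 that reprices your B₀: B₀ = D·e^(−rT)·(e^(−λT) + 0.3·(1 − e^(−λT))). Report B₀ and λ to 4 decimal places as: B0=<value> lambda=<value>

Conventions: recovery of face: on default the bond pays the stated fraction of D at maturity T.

B0=67.0123 lambda=0.0096

Work the structural quantities from V₀ = 132.5454 against face 97.7777:
d₁ = [ln(V₀/D) + (r + σ²/2)T] / (σ√T)
   = [ln(132.5454/97.7777) + (0.0430 + 0.5·0.2038²)·7.6124] / (0.2038·√7.6124)
   = [0.304229 + 0.485422] / 0.562296 = 1.404332
d₂ = d₁ − σ√T = 1.404332 − 0.562296 = 0.842036
N(d₁) = 0.919890,  N(d₂) = 0.800116,  e^(−rT) = 0.720844
E₀ = V₀·N(d₁) − D·e^(−rT)·N(d₂)
   = 132.5454·0.919890 − 97.7777·0.720844·0.800116 = 65.533067
B₀ = V₀ − E₀ = 132.5454 − 65.533067 = 67.012333
e^(−λT) = (B₀·e^(rT)/D − 0.3)/(1 − 0.3) = (67.0123·1.387264/97.7777 − 0.3)/0.7 = 0.92966592
λ = −ln(0.92966592)/7.6124 = 0.009580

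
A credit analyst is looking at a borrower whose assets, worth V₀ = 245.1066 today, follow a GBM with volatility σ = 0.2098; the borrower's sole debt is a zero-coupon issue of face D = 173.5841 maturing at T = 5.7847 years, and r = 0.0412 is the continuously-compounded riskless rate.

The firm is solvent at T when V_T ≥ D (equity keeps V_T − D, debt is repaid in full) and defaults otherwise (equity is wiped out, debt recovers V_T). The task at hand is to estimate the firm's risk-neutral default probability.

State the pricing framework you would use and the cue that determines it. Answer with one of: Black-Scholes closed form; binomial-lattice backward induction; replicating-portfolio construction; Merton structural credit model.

framework: Merton structural credit model

Key observation: the data describe a firm's assets (V₀ = 245.1066, GBM) and a single zero-coupon debt of face 173.5841, so credit quantities follow from equity-as-call in the structural model.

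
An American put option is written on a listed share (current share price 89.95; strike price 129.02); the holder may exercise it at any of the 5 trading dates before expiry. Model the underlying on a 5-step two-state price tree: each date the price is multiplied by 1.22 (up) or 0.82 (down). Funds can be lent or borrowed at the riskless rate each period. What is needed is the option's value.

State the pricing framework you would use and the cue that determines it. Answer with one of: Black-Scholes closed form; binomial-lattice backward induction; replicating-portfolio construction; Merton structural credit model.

framework: binomial-lattice backward induction

Key observation: with exercise allowed before expiry on a discrete up/down model (5 steps from spot 89.95), the strike-129.02 put's value must be rolled back through the tree testing early exercise at each node.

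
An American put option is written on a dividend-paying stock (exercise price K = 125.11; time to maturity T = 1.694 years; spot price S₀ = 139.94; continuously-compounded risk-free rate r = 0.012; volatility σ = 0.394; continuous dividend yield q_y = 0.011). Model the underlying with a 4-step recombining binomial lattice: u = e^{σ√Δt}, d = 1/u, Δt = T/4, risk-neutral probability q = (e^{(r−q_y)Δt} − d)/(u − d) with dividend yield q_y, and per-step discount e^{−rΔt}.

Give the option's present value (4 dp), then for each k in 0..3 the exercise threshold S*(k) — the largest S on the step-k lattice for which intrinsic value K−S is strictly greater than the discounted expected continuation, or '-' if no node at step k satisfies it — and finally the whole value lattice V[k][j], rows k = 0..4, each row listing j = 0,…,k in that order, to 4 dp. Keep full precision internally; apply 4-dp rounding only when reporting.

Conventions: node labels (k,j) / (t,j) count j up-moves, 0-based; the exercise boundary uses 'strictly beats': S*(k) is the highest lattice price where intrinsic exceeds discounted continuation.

price = 20.0568
boundary = - - - 64.8453
tree:
20.0568
30.1751 7.2582
43.8147 12.9592 0.0000
60.2647 23.1381 0.0000 0.0000
74.9307 41.3121 0.0000 0.0000 0.0000

Δt=0.42350, u=1.29227, d=0.77383, q=0.43707, disc=e^(-rΔt)=0.99493
k=4 terminal: V=max(K-S,0) → 74.9307 41.3121 0.0000 0.0000 0.0000
k=3: j=0 S=64.8453 intr=60.2647 cont=59.9318 V=60.2647[EX]; j=1 S=108.2898 intr=16.8202 cont=23.1381 V=23.1381[hold]; j=2 S=180.8407 intr=0.0000 cont=0.0000 V=0.0000[hold]; j=3 S=301.9986 intr=0.0000 cont=0.0000 V=0.0000[hold]  S*(3)=64.8453
k=2: j=0 S=83.7979 intr=41.3121 cont=43.8147 V=43.8147[hold]; j=1 S=139.9400 intr=0.0000 cont=12.9592 V=12.9592[hold]; j=2 S=233.6956 intr=0.0000 cont=0.0000 V=0.0000[hold]  S*(2)=-
k=1: j=0 S=108.2898 intr=16.8202 cont=30.1751 V=30.1751[hold]; j=1 S=180.8407 intr=0.0000 cont=7.2582 V=7.2582[hold]  S*(1)=-
k=0: j=0 S=139.9400 intr=0.0000 cont=20.0568 V=20.0568[hold]  S*(0)=-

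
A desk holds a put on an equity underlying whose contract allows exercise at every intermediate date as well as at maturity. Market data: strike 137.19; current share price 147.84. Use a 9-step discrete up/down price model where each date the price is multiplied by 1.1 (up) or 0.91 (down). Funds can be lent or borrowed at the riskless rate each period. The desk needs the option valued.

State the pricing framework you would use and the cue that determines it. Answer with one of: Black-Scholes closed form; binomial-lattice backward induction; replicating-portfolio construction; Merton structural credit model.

framework: binomial-lattice backward induction

Key observation: an American put (K = 137.19, S₀ = 147.84) on a 9-date tree has no closed form — the optimal stopping decision is embedded and must be resolved recursively from expiry.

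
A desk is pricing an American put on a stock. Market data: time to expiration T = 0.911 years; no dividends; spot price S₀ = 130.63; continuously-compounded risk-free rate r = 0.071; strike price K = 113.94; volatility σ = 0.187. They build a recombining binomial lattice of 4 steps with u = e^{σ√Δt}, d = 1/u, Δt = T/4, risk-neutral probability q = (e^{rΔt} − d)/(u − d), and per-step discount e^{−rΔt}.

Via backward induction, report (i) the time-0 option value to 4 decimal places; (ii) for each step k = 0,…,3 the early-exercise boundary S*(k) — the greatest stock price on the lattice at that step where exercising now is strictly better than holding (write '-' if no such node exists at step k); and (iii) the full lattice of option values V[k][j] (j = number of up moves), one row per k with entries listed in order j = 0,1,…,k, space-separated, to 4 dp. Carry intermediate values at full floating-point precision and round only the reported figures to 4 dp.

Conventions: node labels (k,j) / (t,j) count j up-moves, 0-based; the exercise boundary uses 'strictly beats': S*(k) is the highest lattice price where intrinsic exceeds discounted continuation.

price = 1.6655
boundary = - - - 99.9472
tree:
1.6655
3.4569 0.3559
7.0426 0.8390 0.0000
13.9928 1.9780 0.0000 0.0000
22.5259 4.6632 0.0000 0.0000 0.0000

params: Δt=0.22775 u=1.09335 d=0.91462 q=0.56892 e^(-rΔt)=0.98396
t_4 payoffs: 22.5259 4.6632 0.0000 0.0000 0.0000
t_3: node(3,0) S=99.9472 payoff=13.9928 vs cont=12.1652 → 13.9928 [stop]  node(3,1) S=119.4773 payoff=0.0000 vs cont=1.9780 → 1.9780 [wait]  node(3,2) S=142.8237 payoff=0.0000 vs cont=0.0000 → 0.0000 [wait]  node(3,3) S=170.7321 payoff=0.0000 vs cont=0.0000 → 0.0000 [wait]  ⇒ S*(3)=99.9472
t_2: node(2,0) S=109.2768 payoff=4.6632 vs cont=7.0426 → 7.0426 [wait]  node(2,1) S=130.6300 payoff=0.0000 vs cont=0.8390 → 0.8390 [wait]  node(2,2) S=156.1557 payoff=0.0000 vs cont=0.0000 → 0.0000 [wait]  ⇒ S*(2)=-
t_1: node(1,0) S=119.4773 payoff=0.0000 vs cont=3.4569 → 3.4569 [wait]  node(1,1) S=142.8237 payoff=0.0000 vs cont=0.3559 → 0.3559 [wait]  ⇒ S*(1)=-
t_0: node(0,0) S=130.6300 payoff=0.0000 vs cont=1.6655 → 1.6655 [wait]  ⇒ S*(0)=-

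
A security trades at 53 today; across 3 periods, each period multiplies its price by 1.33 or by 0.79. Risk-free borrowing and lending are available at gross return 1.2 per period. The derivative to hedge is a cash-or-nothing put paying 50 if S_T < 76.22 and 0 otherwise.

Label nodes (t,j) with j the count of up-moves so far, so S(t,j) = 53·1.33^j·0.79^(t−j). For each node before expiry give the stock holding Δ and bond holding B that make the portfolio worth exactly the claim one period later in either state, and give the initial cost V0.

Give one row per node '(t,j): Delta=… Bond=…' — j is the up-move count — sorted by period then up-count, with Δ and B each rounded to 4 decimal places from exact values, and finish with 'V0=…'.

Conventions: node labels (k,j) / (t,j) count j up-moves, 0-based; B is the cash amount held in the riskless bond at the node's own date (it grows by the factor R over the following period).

Under the risk-neutral measure, an up-move has probability p* = (R−d)/(u−d) = 0.7593 and values discount at R = 1.2.
Expiry values: V(3,0)=50.0000, V(3,1)=50.0000, V(3,2)=50.0000, V(3,3)=0.0000
Node (2,0) S=33.0773: V=(p*·50.0000+(1−p*)·50.0000)/1.2=41.6667; Δ=(50.0000−50.0000)/(43.9928−26.1311)=0.0000; B=V−Δ·S=41.6667
Node (2,1) S=55.6871: V=(p*·50.0000+(1−p*)·50.0000)/1.2=41.6667; Δ=(50.0000−50.0000)/(74.0638−43.9928)=0.0000; B=V−Δ·S=41.6667
Node (2,2) S=93.7517: V=(p*·0.0000+(1−p*)·50.0000)/1.2=10.0309; Δ=(0.0000−50.0000)/(124.6898−74.0638)=-0.9876; B=V−Δ·S=102.6235
Node (1,0) S=41.8700: V=(p*·41.6667+(1−p*)·41.6667)/1.2=34.7222; Δ=(41.6667−41.6667)/(55.6871−33.0773)=0.0000; B=V−Δ·S=34.7222
Node (1,1) S=70.4900: V=(p*·10.0309+(1−p*)·41.6667)/1.2=14.7057; Δ=(10.0309−41.6667)/(93.7517−55.6871)=-0.8311; B=V−Δ·S=73.2906
Node (0,0) S=53.0000: V=(p*·14.7057+(1−p*)·34.7222)/1.2=16.2704; Δ=(14.7057−34.7222)/(70.4900−41.8700)=-0.6994; B=V−Δ·S=53.3380
Verification: the root portfolio costs Δ(0,0)·S0 + B(0,0) = 16.2704, matching V0.

(0,0): Delta=-0.6994 Bond=53.3380
(1,0): Delta=0.0000 Bond=34.7222
(1,1): Delta=-0.8311 Bond=73.2906
(2,0): Delta=0.0000 Bond=41.6667
(2,1): Delta=0.0000 Bond=41.6667
(2,2): Delta=-0.9876 Bond=102.6235
V0=16.2704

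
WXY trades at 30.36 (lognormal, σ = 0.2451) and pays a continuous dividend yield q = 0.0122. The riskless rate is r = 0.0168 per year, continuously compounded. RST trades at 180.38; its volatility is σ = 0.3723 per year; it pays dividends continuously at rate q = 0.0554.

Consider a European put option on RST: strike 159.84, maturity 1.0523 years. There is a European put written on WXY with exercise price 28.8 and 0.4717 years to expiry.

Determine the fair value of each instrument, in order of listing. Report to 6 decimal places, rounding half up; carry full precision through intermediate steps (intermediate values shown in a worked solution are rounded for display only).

[RST put K=159.84]
σ√T = 0.3723·√1.0523 = 0.381912
d₁ = (ln(S/K) + (r−q+σ²/2)T) / (σ√T) = (ln(180.38/159.84) + (0.0168−0.0554+0.3723²/2)·1.0523) / 0.381912 = (0.120892 + 0.032309) / 0.381912 = 0.401145
d₂ = d₁ − σ√T = 0.401145 − 0.381912 = 0.019233
e^{−rT} = 0.982477
e^{−qT} = 0.943369
N(−d₁) = 0.344157,  N(−d₂) = 0.492328
price = K·e^{−rT}·N(−d₂) − S·e^{−qT}·N(−d₁) = 77.314656 − 58.563417 = 18.751240
[WXY put K=28.8]
σ√T = 0.2451·√0.4717 = 0.168336
d₁ = (ln(S/K) + (r−q+σ²/2)T) / (σ√T) = (ln(30.36/28.8) + (0.0168−0.0122+0.2451²/2)·0.4717) / 0.168336 = (0.052751 + 0.016338) / 0.168336 = 0.410423
d₂ = d₁ − σ√T = 0.410423 − 0.168336 = 0.242087
e^{−rT} = 0.992107
e^{−qT} = 0.994262
N(−d₁) = 0.340748,  N(−d₂) = 0.404356
price = K·e^{−rT}·N(−d₂) − S·e^{−qT}·N(−d₁) = 11.553540 − 10.285742 = 1.267798

price(RST put K=159.84) = 18.751240
price(WXY put K=28.8) = 1.267798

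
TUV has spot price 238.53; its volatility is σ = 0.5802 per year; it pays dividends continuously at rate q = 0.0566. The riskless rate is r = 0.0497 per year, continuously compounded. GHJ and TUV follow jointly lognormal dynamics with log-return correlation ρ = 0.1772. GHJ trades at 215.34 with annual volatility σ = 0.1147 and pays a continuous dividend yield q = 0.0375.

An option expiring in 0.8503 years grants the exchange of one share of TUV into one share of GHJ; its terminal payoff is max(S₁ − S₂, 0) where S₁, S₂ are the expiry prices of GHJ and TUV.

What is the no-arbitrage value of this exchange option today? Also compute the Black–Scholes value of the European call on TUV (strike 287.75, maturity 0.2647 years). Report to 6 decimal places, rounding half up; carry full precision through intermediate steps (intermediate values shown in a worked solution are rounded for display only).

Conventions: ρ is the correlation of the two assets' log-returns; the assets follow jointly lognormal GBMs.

exchange price = 36.487800
price(TUV call K=287.75) = 12.216183

σ_eff = √(σ₁² + σ₂² − 2ρσ₁σ₂) = √(0.1147² + 0.5802² − 2·0.1772·0.1147·0.5802) = 0.571142
d₁ = (ln(S₁/S₂) + (q₂ − q₁ + σ_eff²/2)T) / (σ_eff√T) = (ln(215.34/238.53) + (0.0566 − 0.0375 + 0.163102)·0.8503) / 0.526660 = 0.099968
d₂ = d₁ − σ_eff√T = 0.099968 − 0.526660 = -0.426692
N(d₁) = 0.539815,  N(d₂) = 0.334802
V = S₁·e^{−q₁T}·N(d₁) − S₂·e^{−q₂T}·N(d₂) = 112.595679 − 76.107879 = 36.487800
[vanilla: TUV call K=287.75]
σ√T = 0.5802·√0.2647 = 0.298507
d₁ = (ln(S/K) + (r−q+σ²/2)T) / (σ√T) = (ln(238.53/287.75) + (0.0497−0.0566+0.5802²/2)·0.2647) / 0.298507 = (-0.187597 + 0.042727) / 0.298507 = -0.485316
d₂ = d₁ − σ√T = -0.485316 − 0.298507 = -0.783823
e^{−rT} = 0.986931
e^{−qT} = 0.985130
N(d₁) = 0.313726,  N(d₂) = 0.216572
price = S·e^{−qT}·N(d₁) − K·e^{−rT}·N(d₂) = 73.720333 − 61.504151 = 12.216183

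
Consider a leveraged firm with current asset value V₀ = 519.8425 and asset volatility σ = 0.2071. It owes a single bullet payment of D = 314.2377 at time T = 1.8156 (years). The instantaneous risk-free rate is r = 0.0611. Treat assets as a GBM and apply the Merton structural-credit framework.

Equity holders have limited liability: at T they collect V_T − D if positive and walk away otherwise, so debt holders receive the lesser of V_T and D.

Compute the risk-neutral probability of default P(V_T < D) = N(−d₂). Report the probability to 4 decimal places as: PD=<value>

PD=0.0196

Work the structural quantities from V₀ = 519.8425 against face 314.2377:
d₁ = [ln(V₀/D) + (r + σ²/2)T] / (σ√T)
   = [ln(519.8425/314.2377) + (0.0611 + 0.5·0.2071²)·1.8156] / (0.2071·√1.8156)
   = [0.503376 + 0.149869] / 0.279055 = 2.340917
d₂ = d₁ − σ√T = 2.340917 − 0.279055 = 2.061862
risk-neutral PD = N(−d₂) = N(-2.061862) = 0.019610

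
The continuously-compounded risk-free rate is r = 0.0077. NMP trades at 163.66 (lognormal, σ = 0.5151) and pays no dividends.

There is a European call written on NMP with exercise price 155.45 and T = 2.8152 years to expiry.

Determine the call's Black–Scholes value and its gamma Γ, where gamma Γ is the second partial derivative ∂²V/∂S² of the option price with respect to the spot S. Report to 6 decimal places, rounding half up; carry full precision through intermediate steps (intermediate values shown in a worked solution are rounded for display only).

price = 58.739725
Γ = 0.002468

σ√T = 0.5151·√2.8152 = 0.864264
d₁ = (ln(S/K) + (r+σ²/2)T) / (σ√T) = (ln(163.66/155.45) + (0.0077+0.5151²/2)·2.8152) / 0.864264 = (0.051467 + 0.395153) / 0.864264 = 0.516763
d₂ = d₁ − σ√T = 0.516763 − 0.864264 = -0.347500
e^{−rT} = 0.978556
N(d₁) = 0.697339,  N(d₂) = 0.364108
Call price V = S·N(d₁) − K·e^{−rT}·N(d₂) = 114.126553 − 55.386828 = 58.739725
φ(d₁) = (1/√(2π))·e^{−d₁²/2} = 0.349078
Γ = φ(d₁) / (S·σ·√T) = 0.002468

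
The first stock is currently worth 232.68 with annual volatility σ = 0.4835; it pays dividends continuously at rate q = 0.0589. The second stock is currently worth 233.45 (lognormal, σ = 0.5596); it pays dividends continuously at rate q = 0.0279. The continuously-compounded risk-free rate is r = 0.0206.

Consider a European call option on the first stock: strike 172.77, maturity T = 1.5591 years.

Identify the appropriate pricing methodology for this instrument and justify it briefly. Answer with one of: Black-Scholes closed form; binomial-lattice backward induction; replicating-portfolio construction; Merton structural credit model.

framework: Black-Scholes closed form

Key observation: everything needed for the exact continuous-time valuation of the European call on the first stock (strike 172.77) is given, and no feature rules the closed form out.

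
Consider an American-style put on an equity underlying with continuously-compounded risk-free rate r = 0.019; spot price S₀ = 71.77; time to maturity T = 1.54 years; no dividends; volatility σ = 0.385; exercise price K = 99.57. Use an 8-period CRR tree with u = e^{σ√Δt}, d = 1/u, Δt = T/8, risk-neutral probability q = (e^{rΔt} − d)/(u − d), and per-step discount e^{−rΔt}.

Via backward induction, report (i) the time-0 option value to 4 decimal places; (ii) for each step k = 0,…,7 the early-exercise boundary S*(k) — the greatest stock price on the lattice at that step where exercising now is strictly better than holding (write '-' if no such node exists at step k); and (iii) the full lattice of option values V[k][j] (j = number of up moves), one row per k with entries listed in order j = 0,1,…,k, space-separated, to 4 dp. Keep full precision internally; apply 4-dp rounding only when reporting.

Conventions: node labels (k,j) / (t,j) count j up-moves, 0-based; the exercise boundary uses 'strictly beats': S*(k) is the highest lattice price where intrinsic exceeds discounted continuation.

price = 31.7949
boundary = - - 51.1944 43.2377 51.1944 60.6154 71.7700 60.6154
tree:
31.7949
39.8659 22.8932
48.3756 30.5299 14.4143
56.3323 39.2418 20.8917 7.1835
63.0524 48.3756 29.1935 11.6432 2.1836
68.7280 56.3323 38.9546 18.3553 4.1246 0.0000
73.5216 63.0524 48.3756 27.8000 7.7912 0.0000 0.0000
77.5701 68.7280 56.3323 38.9546 14.7172 0.0000 0.0000 0.0000
80.9893 73.5216 63.0524 48.3756 27.8000 0.0000 0.0000 0.0000 0.0000

Δt=0.19250, u=1.18402, d=0.84458, q=0.46867, disc=e^(-rΔt)=0.99635
k=8 terminal: V=max(K-S,0) → 80.9893 73.5216 63.0524 48.3756 27.8000 0.0000 0.0000 0.0000 0.0000
k=7: j=0 S=21.9999 intr=77.5701 cont=77.2065 V=77.5701[EX]; j=1 S=30.8420 intr=68.7280 cont=68.3645 V=68.7280[EX]; j=2 S=43.2377 intr=56.3323 cont=55.9688 V=56.3323[EX]; j=3 S=60.6154 intr=38.9546 cont=38.5911 V=38.9546[EX]; j=4 S=84.9773 intr=14.5927 cont=14.7172 V=14.7172[hold]; j=5 S=119.1306 intr=0.0000 cont=0.0000 V=0.0000[hold]; j=6 S=167.0105 intr=0.0000 cont=0.0000 V=0.0000[hold]; j=7 S=234.1339 intr=0.0000 cont=0.0000 V=0.0000[hold]  S*(7)=60.6154
k=6: j=0 S=26.0484 intr=73.5216 cont=73.1580 V=73.5216[EX]; j=1 S=36.5176 intr=63.0524 cont=62.6889 V=63.0524[EX]; j=2 S=51.1944 intr=48.3756 cont=48.0121 V=48.3756[EX]; j=3 S=71.7700 intr=27.8000 cont=27.4946 V=27.8000[EX]; j=4 S=100.6151 intr=0.0000 cont=7.7912 V=7.7912[hold]; j=5 S=141.0534 intr=0.0000 cont=0.0000 V=0.0000[hold]; j=6 S=197.7443 intr=0.0000 cont=0.0000 V=0.0000[hold]  S*(6)=71.7700
k=5: j=0 S=30.8420 intr=68.7280 cont=68.3645 V=68.7280[EX]; j=1 S=43.2377 intr=56.3323 cont=55.9688 V=56.3323[EX]; j=2 S=60.6154 intr=38.9546 cont=38.5911 V=38.9546[EX]; j=3 S=84.9773 intr=14.5927 cont=18.3553 V=18.3553[hold]; j=4 S=119.1306 intr=0.0000 cont=4.1246 V=4.1246[hold]; j=5 S=167.0105 intr=0.0000 cont=0.0000 V=0.0000[hold]  S*(5)=60.6154
k=4: j=0 S=36.5176 intr=63.0524 cont=62.6889 V=63.0524[EX]; j=1 S=51.1944 intr=48.3756 cont=48.0121 V=48.3756[EX]; j=2 S=71.7700 intr=27.8000 cont=29.1935 V=29.1935[hold]; j=3 S=100.6151 intr=0.0000 cont=11.6432 V=11.6432[hold]; j=4 S=141.0534 intr=0.0000 cont=2.1836 V=2.1836[hold]  S*(4)=51.1944
k=3: j=0 S=43.2377 intr=56.3323 cont=55.9688 V=56.3323[EX]; j=1 S=60.6154 intr=38.9546 cont=39.2418 V=39.2418[hold]; j=2 S=84.9773 intr=14.5927 cont=20.8917 V=20.8917[hold]; j=3 S=119.1306 intr=0.0000 cont=7.1835 V=7.1835[hold]  S*(3)=43.2377
k=2: j=0 S=51.1944 intr=48.3756 cont=48.1462 V=48.3756[EX]; j=1 S=71.7700 intr=27.8000 cont=30.5299 V=30.5299[hold]; j=2 S=100.6151 intr=0.0000 cont=14.4143 V=14.4143[hold]  S*(2)=51.1944
k=1: j=0 S=60.6154 intr=38.9546 cont=39.8659 V=39.8659[hold]; j=1 S=84.9773 intr=14.5927 cont=22.8932 V=22.8932[hold]  S*(1)=-
k=0: j=0 S=71.7700 intr=27.8000 cont=31.7949 V=31.7949[hold]  S*(0)=-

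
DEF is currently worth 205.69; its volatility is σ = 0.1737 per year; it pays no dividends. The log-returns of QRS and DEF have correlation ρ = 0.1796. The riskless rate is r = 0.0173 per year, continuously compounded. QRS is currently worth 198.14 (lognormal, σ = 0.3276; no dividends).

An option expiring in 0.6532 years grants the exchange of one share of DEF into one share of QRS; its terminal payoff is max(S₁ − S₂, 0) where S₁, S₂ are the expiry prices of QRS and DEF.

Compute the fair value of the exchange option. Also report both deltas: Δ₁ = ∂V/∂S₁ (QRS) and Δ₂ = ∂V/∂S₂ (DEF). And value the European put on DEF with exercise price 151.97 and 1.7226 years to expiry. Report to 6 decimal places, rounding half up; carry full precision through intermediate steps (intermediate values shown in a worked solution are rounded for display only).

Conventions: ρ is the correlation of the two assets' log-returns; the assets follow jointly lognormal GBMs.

σ_eff = √(σ₁² + σ₂² − 2ρσ₁σ₂) = √(0.3276² + 0.1737² − 2·0.1796·0.3276·0.1737) = 0.342131
d₁ = (ln(S₁/S₂) + (q₂ − q₁ + σ_eff²/2)T) / (σ_eff√T) = (ln(198.14/205.69) + (0.0 − 0.0 + 0.058527)·0.6532) / 0.276513 = 0.003014
d₂ = d₁ − σ_eff√T = 0.003014 − 0.276513 = -0.273499
N(d₁) = 0.501202,  N(d₂) = 0.392235
V = S₁·e^{−q₁T}·N(d₁) − S₂·e^{−q₂T}·N(d₂) = 99.308226 − 80.678777 = 18.629449
Δ₁ = e^{−q₁T}·N(d₁) = 0.501202;  Δ₂ = −e^{−q₂T}·N(d₂) = -0.392235
[vanilla: DEF put K=151.97]
σ√T = 0.1737·√1.7226 = 0.227978
d₁ = (ln(S/K) + (r+σ²/2)T) / (σ√T) = (ln(205.69/151.97) + (0.0173+0.1737²/2)·1.7226) / 0.227978 = (0.302687 + 0.055788) / 0.227978 = 1.572413
d₂ = d₁ − σ√T = 1.572413 − 0.227978 = 1.344436
e^{−rT} = 0.970639
N(−d₁) = 0.057927,  N(−d₂) = 0.089404
price = K·e^{−rT}·N(−d₂) − S·N(−d₁) = 13.187765 − 11.915079 = 1.272686

exchange price = 18.629449
Δ1 = 0.501202
Δ2 = -0.392235
price(DEF put K=151.97) = 1.272686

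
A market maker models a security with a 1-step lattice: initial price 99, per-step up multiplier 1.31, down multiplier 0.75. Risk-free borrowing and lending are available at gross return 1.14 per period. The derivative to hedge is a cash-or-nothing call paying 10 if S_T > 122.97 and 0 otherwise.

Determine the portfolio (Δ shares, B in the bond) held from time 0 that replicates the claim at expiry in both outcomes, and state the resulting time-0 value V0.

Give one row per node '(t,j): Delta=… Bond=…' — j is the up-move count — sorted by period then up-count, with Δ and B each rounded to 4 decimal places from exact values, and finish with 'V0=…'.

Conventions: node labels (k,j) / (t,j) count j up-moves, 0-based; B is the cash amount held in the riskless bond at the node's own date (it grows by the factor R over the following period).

The replicating-portfolio and risk-neutral prices coincide; use p* = (1.14−0.75)/(1.31−0.75) = 0.6964 for the latter.
At maturity the claim pays: V(1,0)=0.0000, V(1,1)=10.0000
(0,0): S=99.0000. Δ = (V_up−V_dn)/(S_up−S_dn) = (10.0000−0.0000)/(129.6900−74.2500) = 0.1804. V = [p*·10.0000 + (1−p*)·0.0000]/1.14 = 6.1090. B = V − Δ·S = -11.7481.
As a check, the time-0 holding Δ(0,0)·S0 + B(0,0) comes to 6.1090 — exactly V0.

(0,0): Delta=0.1804 Bond=-11.7481
V0=6.1090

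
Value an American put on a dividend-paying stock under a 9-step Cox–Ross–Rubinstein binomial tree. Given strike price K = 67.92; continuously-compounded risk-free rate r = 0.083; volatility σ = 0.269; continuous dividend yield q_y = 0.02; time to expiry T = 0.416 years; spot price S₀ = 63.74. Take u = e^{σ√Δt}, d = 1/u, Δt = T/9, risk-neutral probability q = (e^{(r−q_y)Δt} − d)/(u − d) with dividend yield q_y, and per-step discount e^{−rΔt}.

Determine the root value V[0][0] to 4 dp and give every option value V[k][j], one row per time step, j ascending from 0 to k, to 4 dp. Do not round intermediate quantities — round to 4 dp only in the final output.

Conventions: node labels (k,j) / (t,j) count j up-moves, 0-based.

params: Δt=0.04622 u=1.05954 d=0.94381 q=0.51074 e^(-rΔt)=0.99617
t_9 payoffs: 30.0442 25.3998 20.1859 14.3327 7.7617 0.3850 0.0000 0.0000 0.0000 0.0000
k=8: node(8,0) S=40.1309 payoff=27.7891 vs cont=27.5661 → 27.7891 [stop]  node(8,1) S=45.0518 payoff=22.8682 vs cont=22.6498 → 22.8682 [stop]  node(8,2) S=50.5761 payoff=17.3439 vs cont=17.1306 → 17.3439 [stop]  node(8,3) S=56.7778 payoff=11.1422 vs cont=10.9346 → 11.1422 [stop]  node(8,4) S=63.7400 payoff=4.1800 vs cont=3.9788 → 4.1800 [stop]  node(8,5) S=71.5559 payoff=0.0000 vs cont=0.1877 → 0.1877 [wait]  node(8,6) S=80.3302 payoff=0.0000 vs cont=0.0000 → 0.0000 [wait]  node(8,7) S=90.1804 payoff=0.0000 vs cont=0.0000 → 0.0000 [wait]  node(8,8) S=101.2384 payoff=0.0000 vs cont=0.0000 → 0.0000 [wait]
k=7: node(7,0) S=42.5202 payoff=25.3998 vs cont=25.1790 → 25.3998 [stop]  node(7,1) S=47.7341 payoff=20.1859 vs cont=19.9699 → 20.1859 [stop]  node(7,2) S=53.5873 payoff=14.3327 vs cont=14.1221 → 14.3327 [stop]  node(7,3) S=60.1583 payoff=7.7617 vs cont=7.5572 → 7.7617 [stop]  node(7,4) S=67.5350 payoff=0.3850 vs cont=2.1327 → 2.1327 [wait]  node(7,5) S=75.8162 payoff=0.0000 vs cont=0.0915 → 0.0915 [wait]  node(7,6) S=85.1129 payoff=0.0000 vs cont=0.0000 → 0.0000 [wait]  node(7,7) S=95.5496 payoff=0.0000 vs cont=0.0000 → 0.0000 [wait]
k=6: node(6,0) S=45.0518 payoff=22.8682 vs cont=22.6498 → 22.8682 [stop]  node(6,1) S=50.5761 payoff=17.3439 vs cont=17.1306 → 17.3439 [stop]  node(6,2) S=56.7778 payoff=11.1422 vs cont=10.9346 → 11.1422 [stop]  node(6,3) S=63.7400 payoff=4.1800 vs cont=4.8680 → 4.8680 [wait]  node(6,4) S=71.5559 payoff=0.0000 vs cont=1.0860 → 1.0860 [wait]  node(6,5) S=80.3302 payoff=0.0000 vs cont=0.0446 → 0.0446 [wait]  node(6,6) S=90.1804 payoff=0.0000 vs cont=0.0000 → 0.0000 [wait]
k=5: node(5,0) S=47.7341 payoff=20.1859 vs cont=19.9699 → 20.1859 [stop]  node(5,1) S=53.5873 payoff=14.3327 vs cont=14.1221 → 14.3327 [stop]  node(5,2) S=60.1583 payoff=7.7617 vs cont=7.9073 → 7.9073 [wait]  node(5,3) S=67.5350 payoff=0.3850 vs cont=2.9251 → 2.9251 [wait]  node(5,4) S=75.8162 payoff=0.0000 vs cont=0.5520 → 0.5520 [wait]  node(5,5) S=85.1129 payoff=0.0000 vs cont=0.0217 → 0.0217 [wait]
k=4: node(4,0) S=50.5761 payoff=17.3439 vs cont=17.1306 → 17.3439 [stop]  node(4,1) S=56.7778 payoff=11.1422 vs cont=11.0086 → 11.1422 [stop]  node(4,2) S=63.7400 payoff=4.1800 vs cont=5.3422 → 5.3422 [wait]  node(4,3) S=71.5559 payoff=0.0000 vs cont=1.7065 → 1.7065 [wait]  node(4,4) S=80.3302 payoff=0.0000 vs cont=0.2801 → 0.2801 [wait]
k=3: node(3,0) S=53.5873 payoff=14.3327 vs cont=14.1221 → 14.3327 [stop]  node(3,1) S=60.1583 payoff=7.7617 vs cont=8.1485 → 8.1485 [wait]  node(3,2) S=67.5350 payoff=0.3850 vs cont=3.4719 → 3.4719 [wait]  node(3,3) S=75.8162 payoff=0.0000 vs cont=0.9742 → 0.9742 [wait]
k=2: node(2,0) S=56.7778 payoff=11.1422 vs cont=11.1314 → 11.1422 [stop]  node(2,1) S=63.7400 payoff=4.1800 vs cont=5.7379 → 5.7379 [wait]  node(2,2) S=71.5559 payoff=0.0000 vs cont=2.1878 → 2.1878 [wait]
k=1: node(1,0) S=60.1583 payoff=7.7617 vs cont=8.3499 → 8.3499 [wait]  node(1,1) S=67.5350 payoff=0.3850 vs cont=3.9097 → 3.9097 [wait]
k=0: node(0,0) S=63.7400 payoff=4.1800 vs cont=6.0588 → 6.0588 [wait]

price = 6.0588
tree:
6.0588
8.3499 3.9097
11.1422 5.7379 2.1878
14.3327 8.1485 3.4719 0.9742
17.3439 11.1422 5.3422 1.7065 0.2801
20.1859 14.3327 7.9073 2.9251 0.5520 0.0217
22.8682 17.3439 11.1422 4.8680 1.0860 0.0446 0.0000
25.3998 20.1859 14.3327 7.7617 2.1327 0.0915 0.0000 0.0000
27.7891 22.8682 17.3439 11.1422 4.1800 0.1877 0.0000 0.0000 0.0000
30.0442 25.3998 20.1859 14.3327 7.7617 0.3850 0.0000 0.0000 0.0000 0.0000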